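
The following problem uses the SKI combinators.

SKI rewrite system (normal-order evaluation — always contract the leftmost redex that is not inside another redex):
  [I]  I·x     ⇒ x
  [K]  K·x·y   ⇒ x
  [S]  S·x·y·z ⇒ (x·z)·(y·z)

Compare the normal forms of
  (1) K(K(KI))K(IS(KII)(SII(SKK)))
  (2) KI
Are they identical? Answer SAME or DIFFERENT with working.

Term A:
  start: K(K(KI))K(IS(KII)(SII(SKK)))
  step 1: K(KI)(IS(KII)(SII(SKK)))
  step 2: KI

Term B:
  start: KI

Answer: SAME — A ⇓ KI, B ⇓ KI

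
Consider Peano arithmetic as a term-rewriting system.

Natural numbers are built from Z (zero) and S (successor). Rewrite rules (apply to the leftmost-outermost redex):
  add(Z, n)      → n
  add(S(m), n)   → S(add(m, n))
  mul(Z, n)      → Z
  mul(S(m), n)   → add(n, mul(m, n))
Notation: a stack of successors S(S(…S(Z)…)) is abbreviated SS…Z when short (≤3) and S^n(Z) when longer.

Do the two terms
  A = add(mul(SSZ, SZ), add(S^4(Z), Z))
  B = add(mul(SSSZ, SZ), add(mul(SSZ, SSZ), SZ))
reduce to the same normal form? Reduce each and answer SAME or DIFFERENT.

Answer: DIFFERENT — A ⇓ S^6(Z), B ⇓ S^8(Z)

Working:
Term A:
  start: add(mul(SSZ, SZ), add(S^4(Z), Z))
  [1] add(add(SZ, mul(SZ, SZ)), add(S^4(Z), Z))
  [2] add(S(add(Z, mul(SZ, SZ))), add(S^4(Z), Z))
  [3] S(add(add(Z, mul(SZ, SZ)), add(S^4(Z), Z)))
  [4] S(add(mul(SZ, SZ), add(S^4(Z), Z)))
  [5] S(add(add(SZ, mul(Z, SZ)), add(S^4(Z), Z)))
  [6] S(add(S(add(Z, mul(Z, SZ))), add(S^4(Z), Z)))
  [7] S(S(add(add(Z, mul(Z, SZ)), add(S^4(Z), Z))))
  [8] S(S(add(mul(Z, SZ), add(S^4(Z), Z))))
  [9] S(S(add(Z, add(S^4(Z), Z))))
  [10] S(S(add(S^4(Z), Z)))
  [11] S(S(S(add(SSSZ, Z))))
  [12] S(S(S(S(add(SSZ, Z)))))
  [13] S(S(S(S(S(add(SZ, Z))))))
  [14] S(S(S(S(S(S(add(Z, Z)))))))
  [15] S^6(Z)

Term B:
  start: add(mul(SSSZ, SZ), add(mul(SSZ, SSZ), SZ))
  [1] add(add(SZ, mul(SSZ, SZ)), add(mul(SSZ, SSZ), SZ))
  [2] add(S(add(Z, mul(SSZ, SZ))), add(mul(SSZ, SSZ), SZ))
  [3] S(add(add(Z, mul(SSZ, SZ)), add(mul(SSZ, SSZ), SZ)))
  [4] S(add(mul(SSZ, SZ), add(mul(SSZ, SSZ), SZ)))
  [5] S(add(add(SZ, mul(SZ, SZ)), add(mul(SSZ, SSZ), SZ)))
  [6] S(add(S(add(Z, mul(SZ, SZ))), add(mul(SSZ, SSZ), SZ)))
  [7] S(S(add(add(Z, mul(SZ, SZ)), add(mul(SSZ, SSZ), SZ))))
  [8] S(S(add(mul(SZ, SZ), add(mul(SSZ, SSZ), SZ))))
  [9] S(S(add(add(SZ, mul(Z, SZ)), add(mul(SSZ, SSZ), SZ))))
  [10] S(S(add(S(add(Z, mul(Z, SZ))), add(mul(SSZ, SSZ), SZ))))
  [11] S(S(S(add(add(Z, mul(Z, SZ)), add(mul(SSZ, SSZ), SZ)))))
  [12] S(S(S(add(mul(Z, SZ), add(mul(SSZ, SSZ), SZ)))))
  [13] S(S(S(add(Z, add(mul(SSZ, SSZ), SZ)))))
  [14] S(S(S(add(mul(SSZ, SSZ), SZ))))
  [15] S(S(S(add(add(SSZ, mul(SZ, SSZ)), SZ))))
  [16] S(S(S(add(S(add(SZ, mul(SZ, SSZ))), SZ))))
  [17] S(S(S(S(add(add(SZ, mul(SZ, SSZ)), SZ)))))
  [18] S(S(S(S(add(S(add(Z, mul(SZ, SSZ))), SZ)))))
  [19] S(S(S(S(S(add(add(Z, mul(SZ, SSZ)), SZ))))))
  [20] S(S(S(S(S(add(mul(SZ, SSZ), SZ))))))
  [21] S(S(S(S(S(add(add(SSZ, mul(Z, SSZ)), SZ))))))
  [22] S(S(S(S(S(add(S(add(SZ, mul(Z, SSZ))), SZ))))))
  [23] S(S(S(S(S(S(add(add(SZ, mul(Z, SSZ)), SZ)))))))
  [24] S(S(S(S(S(S(add(S(add(Z, mul(Z, SSZ))), SZ)))))))
  [25] S(S(S(S(S(S(S(add(add(Z, mul(Z, SSZ)), SZ))))))))
  [26] S(S(S(S(S(S(S(add(mul(Z, SSZ), SZ))))))))
  [27] S(S(S(S(S(S(S(add(Z, SZ))))))))
  [28] S^8(Z)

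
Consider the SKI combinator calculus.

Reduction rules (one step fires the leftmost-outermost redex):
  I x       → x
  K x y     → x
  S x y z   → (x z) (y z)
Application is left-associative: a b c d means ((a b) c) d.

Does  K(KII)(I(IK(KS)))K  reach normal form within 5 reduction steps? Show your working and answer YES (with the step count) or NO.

  start: K(KII)(I(IK(KS)))K
  →1  KIIK
  →2  IK
  →3  K

Answer: YES — reaches normal form K in 3 ≤ 5 steps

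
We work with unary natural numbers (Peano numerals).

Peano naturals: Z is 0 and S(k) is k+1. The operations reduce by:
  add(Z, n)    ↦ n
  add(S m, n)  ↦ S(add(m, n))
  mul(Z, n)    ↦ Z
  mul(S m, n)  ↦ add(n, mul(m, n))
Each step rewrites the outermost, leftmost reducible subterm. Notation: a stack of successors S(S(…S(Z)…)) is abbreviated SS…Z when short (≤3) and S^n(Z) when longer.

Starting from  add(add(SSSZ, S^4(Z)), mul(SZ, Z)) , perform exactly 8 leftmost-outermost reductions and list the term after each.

Answer: after 8 steps: S(S(S(S(add(SSSZ, mul(SZ, Z))))))

Reduction:
  start: add(add(SSSZ, S^4(Z)), mul(SZ, Z))
  →1  add(S(add(SSZ, S^4(Z))), mul(SZ, Z))
  →2  S(add(add(SSZ, S^4(Z)), mul(SZ, Z)))
  →3  S(add(S(add(SZ, S^4(Z))), mul(SZ, Z)))
  →4  S(S(add(add(SZ, S^4(Z)), mul(SZ, Z))))
  →5  S(S(add(S(add(Z, S^4(Z))), mul(SZ, Z))))
  →6  S(S(S(add(add(Z, S^4(Z)), mul(SZ, Z)))))
  →7  S(S(S(add(S^4(Z), mul(SZ, Z)))))
  →8  S(S(S(S(add(SSSZ, mul(SZ, Z))))))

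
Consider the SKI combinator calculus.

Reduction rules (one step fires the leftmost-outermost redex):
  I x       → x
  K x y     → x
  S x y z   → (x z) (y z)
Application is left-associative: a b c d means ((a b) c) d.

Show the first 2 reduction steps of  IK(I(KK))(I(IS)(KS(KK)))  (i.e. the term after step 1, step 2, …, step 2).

Answer: after 2 steps: I(KK)

Reduction:
  start: IK(I(KK))(I(IS)(KS(KK)))
  [1] K(I(KK))(I(IS)(KS(KK)))
  [2] I(KK)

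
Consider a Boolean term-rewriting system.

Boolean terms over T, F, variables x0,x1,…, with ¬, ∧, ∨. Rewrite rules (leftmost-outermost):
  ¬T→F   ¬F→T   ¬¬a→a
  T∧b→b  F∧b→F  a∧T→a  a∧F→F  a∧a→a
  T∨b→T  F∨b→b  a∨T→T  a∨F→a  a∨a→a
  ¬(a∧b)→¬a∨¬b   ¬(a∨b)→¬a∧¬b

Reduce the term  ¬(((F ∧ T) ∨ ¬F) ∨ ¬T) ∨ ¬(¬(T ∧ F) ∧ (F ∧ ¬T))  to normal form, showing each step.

  start: ¬(((F ∧ T) ∨ ¬F) ∨ ¬T) ∨ ¬(¬(T ∧ F) ∧ (F ∧ ¬T))
  step 1: (¬((F ∧ T) ∨ ¬F) ∧ ¬¬T) ∨ ¬(¬(T ∧ F) ∧ (F ∧ ¬T))
  step 2: ((¬(F ∧ T) ∧ ¬¬F) ∧ ¬¬T) ∨ ¬(¬(T ∧ F) ∧ (F ∧ ¬T))
  step 3: (((¬F ∨ ¬T) ∧ ¬¬F) ∧ ¬¬T) ∨ ¬(¬(T ∧ F) ∧ (F ∧ ¬T))
  step 4: (((T ∨ ¬T) ∧ ¬¬F) ∧ ¬¬T) ∨ ¬(¬(T ∧ F) ∧ (F ∧ ¬T))
  step 5: ((T ∧ ¬¬F) ∧ ¬¬T) ∨ ¬(¬(T ∧ F) ∧ (F ∧ ¬T))
  step 6: (¬¬F ∧ ¬¬T) ∨ ¬(¬(T ∧ F) ∧ (F ∧ ¬T))
  step 7: (F ∧ ¬¬T) ∨ ¬(¬(T ∧ F) ∧ (F ∧ ¬T))
  step 8: F ∨ ¬(¬(T ∧ F) ∧ (F ∧ ¬T))
  step 9: ¬(¬(T ∧ F) ∧ (F ∧ ¬T))
  step 10: ¬¬(T ∧ F) ∨ ¬(F ∧ ¬T)
  step 11: (T ∧ F) ∨ ¬(F ∧ ¬T)
  step 12: F ∨ ¬(F ∧ ¬T)
  step 13: ¬(F ∧ ¬T)
  step 14: ¬F ∨ ¬¬T
  step 15: T ∨ ¬¬T
  step 16: T

Answer: normal form = T  (in 16 steps)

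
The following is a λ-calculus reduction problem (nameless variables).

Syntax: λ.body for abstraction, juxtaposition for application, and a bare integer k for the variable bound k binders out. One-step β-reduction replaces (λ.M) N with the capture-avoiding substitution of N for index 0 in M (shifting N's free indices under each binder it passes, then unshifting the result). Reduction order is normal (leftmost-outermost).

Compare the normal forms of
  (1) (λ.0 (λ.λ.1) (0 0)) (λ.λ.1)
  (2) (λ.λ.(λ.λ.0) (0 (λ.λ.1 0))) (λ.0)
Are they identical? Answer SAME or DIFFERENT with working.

Term A:
  start: (λ.0 (λ.λ.1) (0 0)) (λ.λ.1)
  [1] (λ.λ.1) (λ.λ.1) ((λ.λ.1) (λ.λ.1))
  [2] (λ.λ.λ.1) ((λ.λ.1) (λ.λ.1))
  [3] λ.λ.1

Term B:
  start: (λ.λ.(λ.λ.0) (0 (λ.λ.1 0))) (λ.0)
  [1] λ.(λ.λ.0) (0 (λ.λ.1 0))
  [2] λ.λ.0

Answer: DIFFERENT — A ⇓ λ.λ.1, B ⇓ λ.λ.0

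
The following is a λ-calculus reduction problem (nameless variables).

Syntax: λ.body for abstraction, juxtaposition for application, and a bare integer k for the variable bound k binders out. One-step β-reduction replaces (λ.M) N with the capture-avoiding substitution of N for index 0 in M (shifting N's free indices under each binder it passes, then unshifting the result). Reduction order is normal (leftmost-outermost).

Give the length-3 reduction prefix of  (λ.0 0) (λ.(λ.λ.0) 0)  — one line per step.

  start: (λ.0 0) (λ.(λ.λ.0) 0)
  →1  (λ.(λ.λ.0) 0) (λ.(λ.λ.0) 0)
  →2  (λ.λ.0) (λ.(λ.λ.0) 0)
  →3  λ.0

Answer: after 3 steps: λ.0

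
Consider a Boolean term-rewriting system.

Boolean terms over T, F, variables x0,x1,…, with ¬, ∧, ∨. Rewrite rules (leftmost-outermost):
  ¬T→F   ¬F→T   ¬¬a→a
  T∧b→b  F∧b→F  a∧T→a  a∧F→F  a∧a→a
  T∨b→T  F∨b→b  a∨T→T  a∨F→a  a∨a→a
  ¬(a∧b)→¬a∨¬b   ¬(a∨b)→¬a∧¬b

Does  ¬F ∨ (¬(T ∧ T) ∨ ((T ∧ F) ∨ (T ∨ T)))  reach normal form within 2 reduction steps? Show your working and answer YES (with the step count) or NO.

  start: ¬F ∨ (¬(T ∧ T) ∨ ((T ∧ F) ∨ (T ∨ T)))
  step 1: T ∨ (¬(T ∧ T) ∨ ((T ∧ F) ∨ (T ∨ T)))
  step 2: T

Answer: YES — reaches normal form T in 2 ≤ 2 steps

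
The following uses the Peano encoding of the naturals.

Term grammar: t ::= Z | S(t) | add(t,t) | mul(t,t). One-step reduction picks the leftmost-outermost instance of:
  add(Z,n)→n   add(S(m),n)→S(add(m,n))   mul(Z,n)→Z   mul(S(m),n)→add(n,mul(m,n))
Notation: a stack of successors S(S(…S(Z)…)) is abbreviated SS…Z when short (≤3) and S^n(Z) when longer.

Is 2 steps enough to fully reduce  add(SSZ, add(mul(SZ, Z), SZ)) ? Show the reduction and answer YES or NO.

Answer: NO — after 2 steps the term is S(S(add(Z, add(mul(SZ, Z), SZ)))), not yet normal

Derivation:
  start: add(SSZ, add(mul(SZ, Z), SZ))
  →1  S(add(SZ, add(mul(SZ, Z), SZ)))
  →2  S(S(add(Z, add(mul(SZ, Z), SZ))))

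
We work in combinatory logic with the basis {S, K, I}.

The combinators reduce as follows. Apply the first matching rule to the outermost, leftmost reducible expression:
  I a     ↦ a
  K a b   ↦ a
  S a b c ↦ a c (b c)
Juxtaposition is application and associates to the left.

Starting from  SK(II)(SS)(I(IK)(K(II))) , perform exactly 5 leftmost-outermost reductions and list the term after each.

  start: SK(II)(SS)(I(IK)(K(II)))
  →1  K(SS)(II(SS))(I(IK)(K(II)))
  →2  SS(I(IK)(K(II)))
  →3  SS(IK(K(II)))
  →4  SS(K(K(II)))
  →5  SS(K(KI))

Answer: after 5 steps: SS(K(KI))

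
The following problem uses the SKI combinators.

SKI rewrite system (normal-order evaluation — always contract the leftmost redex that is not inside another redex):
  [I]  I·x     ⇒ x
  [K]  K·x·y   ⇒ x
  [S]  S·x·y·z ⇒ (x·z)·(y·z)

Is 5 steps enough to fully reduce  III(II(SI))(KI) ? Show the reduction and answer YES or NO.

  start: III(II(SI))(KI)
  →1  II(II(SI))(KI)
  →2  I(II(SI))(KI)
  →3  II(SI)(KI)
  →4  I(SI)(KI)
  →5  SI(KI)

Answer: YES — reaches normal form SI(KI) in 5 ≤ 5 steps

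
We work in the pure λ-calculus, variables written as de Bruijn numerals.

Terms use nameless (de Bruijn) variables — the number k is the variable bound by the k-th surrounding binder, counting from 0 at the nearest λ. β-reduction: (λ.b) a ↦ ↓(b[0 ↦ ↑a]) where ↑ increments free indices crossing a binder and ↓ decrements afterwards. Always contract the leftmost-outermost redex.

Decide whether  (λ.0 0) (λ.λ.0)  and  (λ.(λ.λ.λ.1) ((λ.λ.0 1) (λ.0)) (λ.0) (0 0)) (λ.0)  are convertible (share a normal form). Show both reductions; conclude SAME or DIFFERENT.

Term A:
  start: (λ.0 0) (λ.λ.0)
  →1  (λ.λ.0) (λ.λ.0)
  →2  λ.0

Term B:
  start: (λ.(λ.λ.λ.1) ((λ.λ.0 1) (λ.0)) (λ.0) (0 0)) (λ.0)
  →1  (λ.λ.λ.1) ((λ.λ.0 1) (λ.0)) (λ.0) ((λ.0) (λ.0))
  →2  (λ.λ.1) (λ.0) ((λ.0) (λ.0))
  →3  (λ.λ.0) ((λ.0) (λ.0))
  →4  λ.0

Answer: SAME — A ⇓ λ.0, B ⇓ λ.0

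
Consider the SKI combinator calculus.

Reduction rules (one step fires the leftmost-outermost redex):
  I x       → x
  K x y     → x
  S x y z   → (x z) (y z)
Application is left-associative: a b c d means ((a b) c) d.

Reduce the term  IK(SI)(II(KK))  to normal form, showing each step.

Answer: normal form = SI  (in 2 steps)

Reduction:
  start: IK(SI)(II(KK))
  →1  K(SI)(II(KK))
  →2  SI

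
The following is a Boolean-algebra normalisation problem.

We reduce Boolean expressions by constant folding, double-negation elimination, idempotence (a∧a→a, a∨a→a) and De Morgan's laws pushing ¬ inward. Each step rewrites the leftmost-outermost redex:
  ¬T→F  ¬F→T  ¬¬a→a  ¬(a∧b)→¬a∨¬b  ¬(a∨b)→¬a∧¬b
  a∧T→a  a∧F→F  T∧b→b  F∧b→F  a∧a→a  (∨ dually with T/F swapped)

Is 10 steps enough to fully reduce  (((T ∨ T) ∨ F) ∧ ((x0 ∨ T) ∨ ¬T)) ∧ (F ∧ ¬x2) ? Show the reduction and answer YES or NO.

  start: (((T ∨ T) ∨ F) ∧ ((x0 ∨ T) ∨ ¬T)) ∧ (F ∧ ¬x2)
  [1] ((T ∨ T) ∧ ((x0 ∨ T) ∨ ¬T)) ∧ (F ∧ ¬x2)
  [2] (T ∧ ((x0 ∨ T) ∨ ¬T)) ∧ (F ∧ ¬x2)
  [3] ((x0 ∨ T) ∨ ¬T) ∧ (F ∧ ¬x2)
  [4] (T ∨ ¬T) ∧ (F ∧ ¬x2)
  [5] T ∧ (F ∧ ¬x2)
  [6] F ∧ ¬x2
  [7] F

Answer: YES — reaches normal form F in 7 ≤ 10 steps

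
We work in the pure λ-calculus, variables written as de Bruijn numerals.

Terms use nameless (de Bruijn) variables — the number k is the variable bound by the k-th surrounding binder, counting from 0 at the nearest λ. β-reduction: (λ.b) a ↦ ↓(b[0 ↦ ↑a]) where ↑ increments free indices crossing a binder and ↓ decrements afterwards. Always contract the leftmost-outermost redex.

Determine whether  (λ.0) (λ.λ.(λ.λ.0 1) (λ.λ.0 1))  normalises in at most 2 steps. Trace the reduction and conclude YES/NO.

Answer: YES — reaches normal form λ.λ.λ.0 (λ.λ.0 1) in 2 ≤ 2 steps

Derivation:
  start: (λ.0) (λ.λ.(λ.λ.0 1) (λ.λ.0 1))
  [1] λ.λ.(λ.λ.0 1) (λ.λ.0 1)
  [2] λ.λ.λ.0 (λ.λ.0 1)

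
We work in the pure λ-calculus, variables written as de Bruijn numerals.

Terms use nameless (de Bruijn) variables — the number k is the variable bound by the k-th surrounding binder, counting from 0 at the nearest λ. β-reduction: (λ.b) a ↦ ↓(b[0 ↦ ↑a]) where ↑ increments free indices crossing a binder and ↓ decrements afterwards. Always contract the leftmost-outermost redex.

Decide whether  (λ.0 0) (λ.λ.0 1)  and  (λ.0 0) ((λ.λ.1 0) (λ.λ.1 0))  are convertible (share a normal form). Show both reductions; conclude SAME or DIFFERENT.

Answer: DIFFERENT — A ⇓ λ.0 (λ.λ.0 1), B ⇓ λ.λ.1 0

Working:
Term A:
  start: (λ.0 0) (λ.λ.0 1)
  →1  (λ.λ.0 1) (λ.λ.0 1)
  →2  λ.0 (λ.λ.0 1)

Term B:
  start: (λ.0 0) ((λ.λ.1 0) (λ.λ.1 0))
  →1  (λ.λ.1 0) (λ.λ.1 0) ((λ.λ.1 0) (λ.λ.1 0))
  →2  (λ.(λ.λ.1 0) 0) ((λ.λ.1 0) (λ.λ.1 0))
  →3  (λ.λ.1 0) ((λ.λ.1 0) (λ.λ.1 0))
  →4  λ.(λ.λ.1 0) (λ.λ.1 0) 0
  →5  λ.(λ.(λ.λ.1 0) 0) 0
  →6  λ.(λ.λ.1 0) 0
  →7  λ.λ.1 0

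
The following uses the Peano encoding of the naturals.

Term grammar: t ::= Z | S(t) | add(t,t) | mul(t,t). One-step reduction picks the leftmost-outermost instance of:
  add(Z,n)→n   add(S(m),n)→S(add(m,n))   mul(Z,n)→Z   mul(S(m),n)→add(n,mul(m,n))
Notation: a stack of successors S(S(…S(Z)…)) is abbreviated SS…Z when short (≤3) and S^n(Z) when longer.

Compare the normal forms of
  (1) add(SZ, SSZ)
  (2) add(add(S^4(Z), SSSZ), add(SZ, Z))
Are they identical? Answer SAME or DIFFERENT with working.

Term A:
  start: add(SZ, SSZ)
  [1] S(add(Z, SSZ))
  [2] SSSZ

Term B:
  start: add(add(S^4(Z), SSSZ), add(SZ, Z))
  [1] add(S(add(SSSZ, SSSZ)), add(SZ, Z))
  [2] S(add(add(SSSZ, SSSZ), add(SZ, Z)))
  [3] S(add(S(add(SSZ, SSSZ)), add(SZ, Z)))
  [4] S(S(add(add(SSZ, SSSZ), add(SZ, Z))))
  [5] S(S(add(S(add(SZ, SSSZ)), add(SZ, Z))))
  [6] S(S(S(add(add(SZ, SSSZ), add(SZ, Z)))))
  [7] S(S(S(add(S(add(Z, SSSZ)), add(SZ, Z)))))
  [8] S(S(S(S(add(add(Z, SSSZ), add(SZ, Z))))))
  [9] S(S(S(S(add(SSSZ, add(SZ, Z))))))
  [10] S(S(S(S(S(add(SSZ, add(SZ, Z)))))))
  [11] S(S(S(S(S(S(add(SZ, add(SZ, Z))))))))
  [12] S(S(S(S(S(S(S(add(Z, add(SZ, Z)))))))))
  [13] S(S(S(S(S(S(S(add(SZ, Z))))))))
  [14] S(S(S(S(S(S(S(S(add(Z, Z)))))))))
  [15] S^8(Z)

Answer: DIFFERENT — A ⇓ SSSZ, B ⇓ S^8(Z)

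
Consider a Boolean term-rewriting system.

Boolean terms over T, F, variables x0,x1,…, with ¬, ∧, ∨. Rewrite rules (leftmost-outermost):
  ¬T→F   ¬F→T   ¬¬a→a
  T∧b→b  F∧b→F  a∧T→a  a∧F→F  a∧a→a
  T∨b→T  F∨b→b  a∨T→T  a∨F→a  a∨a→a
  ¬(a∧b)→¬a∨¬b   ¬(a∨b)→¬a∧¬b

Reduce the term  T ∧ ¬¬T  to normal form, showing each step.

  start: T ∧ ¬¬T
  [1] ¬¬T
  [2] T

Answer: normal form = T  (in 2 steps)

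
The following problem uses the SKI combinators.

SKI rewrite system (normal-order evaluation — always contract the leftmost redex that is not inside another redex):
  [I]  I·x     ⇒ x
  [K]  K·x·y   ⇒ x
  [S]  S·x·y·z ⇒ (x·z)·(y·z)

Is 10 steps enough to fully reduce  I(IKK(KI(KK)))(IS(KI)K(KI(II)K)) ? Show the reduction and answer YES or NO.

Answer: YES — reaches normal form K(KK) in 9 ≤ 10 steps

Working:
  start: I(IKK(KI(KK)))(IS(KI)K(KI(II)K))
  [1] IKK(KI(KK))(IS(KI)K(KI(II)K))
  [2] KK(KI(KK))(IS(KI)K(KI(II)K))
  [3] K(IS(KI)K(KI(II)K))
  [4] K(S(KI)K(KI(II)K))
  [5] K(KI(KI(II)K)(K(KI(II)K)))
  [6] K(I(K(KI(II)K)))
  [7] K(K(KI(II)K))
  [8] K(K(IK))
  [9] K(KK)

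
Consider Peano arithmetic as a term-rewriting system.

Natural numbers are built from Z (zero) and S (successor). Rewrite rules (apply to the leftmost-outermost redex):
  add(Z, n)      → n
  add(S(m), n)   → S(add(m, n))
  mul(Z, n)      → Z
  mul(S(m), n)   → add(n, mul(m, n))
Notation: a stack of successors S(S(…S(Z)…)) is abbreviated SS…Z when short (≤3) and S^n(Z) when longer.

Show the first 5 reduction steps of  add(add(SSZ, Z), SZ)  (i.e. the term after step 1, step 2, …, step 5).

Answer: after 5 steps: S(S(add(Z, SZ)))

Derivation:
  start: add(add(SSZ, Z), SZ)
  [1] add(S(add(SZ, Z)), SZ)
  [2] S(add(add(SZ, Z), SZ))
  [3] S(add(S(add(Z, Z)), SZ))
  [4] S(S(add(add(Z, Z), SZ)))
  [5] S(S(add(Z, SZ)))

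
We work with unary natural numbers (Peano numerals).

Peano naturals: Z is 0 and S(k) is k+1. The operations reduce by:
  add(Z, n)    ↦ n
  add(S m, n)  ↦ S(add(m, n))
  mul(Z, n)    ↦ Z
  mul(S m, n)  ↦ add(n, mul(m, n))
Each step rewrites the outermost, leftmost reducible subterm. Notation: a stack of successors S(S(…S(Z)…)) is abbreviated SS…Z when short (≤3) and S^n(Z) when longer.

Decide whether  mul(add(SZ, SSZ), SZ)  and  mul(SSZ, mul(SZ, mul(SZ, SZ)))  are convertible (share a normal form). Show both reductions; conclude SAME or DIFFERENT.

Answer: DIFFERENT — A ⇓ SSSZ, B ⇓ SSZ

Derivation:
Term A:
  start: mul(add(SZ, SSZ), SZ)
  [1] mul(S(add(Z, SSZ)), SZ)
  [2] add(SZ, mul(add(Z, SSZ), SZ))
  [3] S(add(Z, mul(add(Z, SSZ), SZ)))
  [4] S(mul(add(Z, SSZ), SZ))
  [5] S(mul(SSZ, SZ))
  [6] S(add(SZ, mul(SZ, SZ)))
  [7] S(S(add(Z, mul(SZ, SZ))))
  [8] S(S(mul(SZ, SZ)))
  [9] S(S(add(SZ, mul(Z, SZ))))
  [10] S(S(S(add(Z, mul(Z, SZ)))))
  [11] S(S(S(mul(Z, SZ))))
  [12] SSSZ

Term B:
  start: mul(SSZ, mul(SZ, mul(SZ, SZ)))
  [1] add(mul(SZ, mul(SZ, SZ)), mul(SZ, mul(SZ, mul(SZ, SZ))))
  [2] add(add(mul(SZ, SZ), mul(Z, mul(SZ, SZ))), mul(SZ, mul(SZ, mul(SZ, SZ))))
  [3] add(add(add(SZ, mul(Z, SZ)), mul(Z, mul(SZ, SZ))), mul(SZ, mul(SZ, mul(SZ, SZ))))
  [4] add(add(S(add(Z, mul(Z, SZ))), mul(Z, mul(SZ, SZ))), mul(SZ, mul(SZ, mul(SZ, SZ))))
  [5] add(S(add(add(Z, mul(Z, SZ)), mul(Z, mul(SZ, SZ)))), mul(SZ, mul(SZ, mul(SZ, SZ))))
  [6] S(add(add(add(Z, mul(Z, SZ)), mul(Z, mul(SZ, SZ))), mul(SZ, mul(SZ, mul(SZ, SZ)))))
  [7] S(add(add(mul(Z, SZ), mul(Z, mul(SZ, SZ))), mul(SZ, mul(SZ, mul(SZ, SZ)))))
  [8] S(add(add(Z, mul(Z, mul(SZ, SZ))), mul(SZ, mul(SZ, mul(SZ, SZ)))))
  [9] S(add(mul(Z, mul(SZ, SZ)), mul(SZ, mul(SZ, mul(SZ, SZ)))))
  [10] S(add(Z, mul(SZ, mul(SZ, mul(SZ, SZ)))))
  [11] S(mul(SZ, mul(SZ, mul(SZ, SZ))))
  [12] S(add(mul(SZ, mul(SZ, SZ)), mul(Z, mul(SZ, mul(SZ, SZ)))))
  [13] S(add(add(mul(SZ, SZ), mul(Z, mul(SZ, SZ))), mul(Z, mul(SZ, mul(SZ, SZ)))))
  [14] S(add(add(add(SZ, mul(Z, SZ)), mul(Z, mul(SZ, SZ))), mul(Z, mul(SZ, mul(SZ, SZ)))))
  [15] S(add(add(S(add(Z, mul(Z, SZ))), mul(Z, mul(SZ, SZ))), mul(Z, mul(SZ, mul(SZ, SZ)))))
  [16] S(add(S(add(add(Z, mul(Z, SZ)), mul(Z, mul(SZ, SZ)))), mul(Z, mul(SZ, mul(SZ, SZ)))))
  [17] S(S(add(add(add(Z, mul(Z, SZ)), mul(Z, mul(SZ, SZ))), mul(Z, mul(SZ, mul(SZ, SZ))))))
  [18] S(S(add(add(mul(Z, SZ), mul(Z, mul(SZ, SZ))), mul(Z, mul(SZ, mul(SZ, SZ))))))
  [19] S(S(add(add(Z, mul(Z, mul(SZ, SZ))), mul(Z, mul(SZ, mul(SZ, SZ))))))
  [20] S(S(add(mul(Z, mul(SZ, SZ)), mul(Z, mul(SZ, mul(SZ, SZ))))))
  [21] S(S(add(Z, mul(Z, mul(SZ, mul(SZ, SZ))))))
  [22] S(S(mul(Z, mul(SZ, mul(SZ, SZ)))))
  [23] SSZ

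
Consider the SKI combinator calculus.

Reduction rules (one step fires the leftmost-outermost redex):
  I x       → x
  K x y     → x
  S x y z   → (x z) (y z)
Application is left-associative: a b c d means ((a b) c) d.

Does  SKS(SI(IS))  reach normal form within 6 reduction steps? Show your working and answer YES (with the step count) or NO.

  start: SKS(SI(IS))
  [1] K(SI(IS))(S(SI(IS)))
  [2] SI(IS)
  [3] SIS

Answer: YES — reaches normal form SIS in 3 ≤ 6 steps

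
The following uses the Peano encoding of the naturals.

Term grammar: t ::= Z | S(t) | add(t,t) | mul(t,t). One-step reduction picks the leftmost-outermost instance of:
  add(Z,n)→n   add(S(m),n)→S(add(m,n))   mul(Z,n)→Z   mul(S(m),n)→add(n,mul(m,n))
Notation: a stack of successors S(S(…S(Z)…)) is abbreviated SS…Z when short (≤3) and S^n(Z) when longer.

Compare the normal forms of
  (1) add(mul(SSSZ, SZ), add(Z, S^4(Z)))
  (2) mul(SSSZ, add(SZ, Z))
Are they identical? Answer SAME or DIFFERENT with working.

Answer: DIFFERENT — A ⇓ S^7(Z), B ⇓ SSSZ

Reduction:
Term A:
  start: add(mul(SSSZ, SZ), add(Z, S^4(Z)))
  [1] add(add(SZ, mul(SSZ, SZ)), add(Z, S^4(Z)))
  [2] add(S(add(Z, mul(SSZ, SZ))), add(Z, S^4(Z)))
  [3] S(add(add(Z, mul(SSZ, SZ)), add(Z, S^4(Z))))
  [4] S(add(mul(SSZ, SZ), add(Z, S^4(Z))))
  [5] S(add(add(SZ, mul(SZ, SZ)), add(Z, S^4(Z))))
  [6] S(add(S(add(Z, mul(SZ, SZ))), add(Z, S^4(Z))))
  [7] S(S(add(add(Z, mul(SZ, SZ)), add(Z, S^4(Z)))))
  [8] S(S(add(mul(SZ, SZ), add(Z, S^4(Z)))))
  [9] S(S(add(add(SZ, mul(Z, SZ)), add(Z, S^4(Z)))))
  [10] S(S(add(S(add(Z, mul(Z, SZ))), add(Z, S^4(Z)))))
  [11] S(S(S(add(add(Z, mul(Z, SZ)), add(Z, S^4(Z))))))
  [12] S(S(S(add(mul(Z, SZ), add(Z, S^4(Z))))))
  [13] S(S(S(add(Z, add(Z, S^4(Z))))))
  [14] S(S(S(add(Z, S^4(Z)))))
  [15] S^7(Z)

Term B:
  start: mul(SSSZ, add(SZ, Z))
  [1] add(add(SZ, Z), mul(SSZ, add(SZ, Z)))
  [2] add(S(add(Z, Z)), mul(SSZ, add(SZ, Z)))
  [3] S(add(add(Z, Z), mul(SSZ, add(SZ, Z))))
  [4] S(add(Z, mul(SSZ, add(SZ, Z))))
  [5] S(mul(SSZ, add(SZ, Z)))
  [6] S(add(add(SZ, Z), mul(SZ, add(SZ, Z))))
  [7] S(add(S(add(Z, Z)), mul(SZ, add(SZ, Z))))
  [8] S(S(add(add(Z, Z), mul(SZ, add(SZ, Z)))))
  [9] S(S(add(Z, mul(SZ, add(SZ, Z)))))
  [10] S(S(mul(SZ, add(SZ, Z))))
  [11] S(S(add(add(SZ, Z), mul(Z, add(SZ, Z)))))
  [12] S(S(add(S(add(Z, Z)), mul(Z, add(SZ, Z)))))
  [13] S(S(S(add(add(Z, Z), mul(Z, add(SZ, Z))))))
  [14] S(S(S(add(Z, mul(Z, add(SZ, Z))))))
  [15] S(S(S(mul(Z, add(SZ, Z)))))
  [16] SSSZ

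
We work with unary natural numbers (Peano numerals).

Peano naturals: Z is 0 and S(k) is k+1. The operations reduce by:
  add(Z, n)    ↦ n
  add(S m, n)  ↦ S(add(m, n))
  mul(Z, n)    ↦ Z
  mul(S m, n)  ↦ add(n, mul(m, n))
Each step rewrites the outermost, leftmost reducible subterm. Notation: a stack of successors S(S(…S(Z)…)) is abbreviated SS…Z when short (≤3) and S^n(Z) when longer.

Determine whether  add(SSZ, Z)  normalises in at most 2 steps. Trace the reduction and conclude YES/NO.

Answer: NO — after 2 steps the term is S(S(add(Z, Z))), not yet normal

Reduction:
  start: add(SSZ, Z)
  step 1: S(add(SZ, Z))
  step 2: S(S(add(Z, Z)))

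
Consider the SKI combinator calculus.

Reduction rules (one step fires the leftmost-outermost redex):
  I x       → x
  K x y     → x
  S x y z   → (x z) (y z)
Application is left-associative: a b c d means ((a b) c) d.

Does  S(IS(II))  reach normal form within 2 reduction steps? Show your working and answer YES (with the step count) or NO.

Answer: YES — reaches normal form S(SI) in 2 ≤ 2 steps

Derivation:
  start: S(IS(II))
  →1  S(S(II))
  →2  S(SI)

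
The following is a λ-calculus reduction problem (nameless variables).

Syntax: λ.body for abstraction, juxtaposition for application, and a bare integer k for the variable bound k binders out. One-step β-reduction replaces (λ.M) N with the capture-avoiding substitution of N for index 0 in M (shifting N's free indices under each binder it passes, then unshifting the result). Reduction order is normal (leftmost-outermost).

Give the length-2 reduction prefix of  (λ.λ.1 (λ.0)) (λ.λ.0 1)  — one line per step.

  start: (λ.λ.1 (λ.0)) (λ.λ.0 1)
  [1] λ.(λ.λ.0 1) (λ.0)
  [2] λ.λ.0 (λ.0)

Answer: after 2 steps: λ.λ.0 (λ.0)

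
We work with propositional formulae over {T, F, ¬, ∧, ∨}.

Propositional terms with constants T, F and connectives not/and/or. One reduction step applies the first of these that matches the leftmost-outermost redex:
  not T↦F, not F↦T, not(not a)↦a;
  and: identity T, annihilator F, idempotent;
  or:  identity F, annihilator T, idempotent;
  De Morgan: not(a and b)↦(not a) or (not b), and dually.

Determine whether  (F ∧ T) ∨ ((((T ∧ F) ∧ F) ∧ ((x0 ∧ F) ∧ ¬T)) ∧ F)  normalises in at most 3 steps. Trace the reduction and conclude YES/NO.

  start: (F ∧ T) ∨ ((((T ∧ F) ∧ F) ∧ ((x0 ∧ F) ∧ ¬T)) ∧ F)
  [1] F ∨ ((((T ∧ F) ∧ F) ∧ ((x0 ∧ F) ∧ ¬T)) ∧ F)
  [2] (((T ∧ F) ∧ F) ∧ ((x0 ∧ F) ∧ ¬T)) ∧ F
  [3] F

Answer: YES — reaches normal form F in 3 ≤ 3 steps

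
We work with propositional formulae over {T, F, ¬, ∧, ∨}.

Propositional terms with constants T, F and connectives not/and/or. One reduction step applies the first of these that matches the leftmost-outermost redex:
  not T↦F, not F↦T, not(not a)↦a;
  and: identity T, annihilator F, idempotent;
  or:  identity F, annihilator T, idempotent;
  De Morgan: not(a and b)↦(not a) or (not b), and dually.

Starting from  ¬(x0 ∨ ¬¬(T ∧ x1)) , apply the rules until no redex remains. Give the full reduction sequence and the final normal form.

Answer: normal form = ¬x0 ∧ ¬x1  (in 5 steps)

Derivation:
  start: ¬(x0 ∨ ¬¬(T ∧ x1))
  step 1: ¬x0 ∧ ¬¬¬(T ∧ x1)
  step 2: ¬x0 ∧ ¬(T ∧ x1)
  step 3: ¬x0 ∧ (¬T ∨ ¬x1)
  step 4: ¬x0 ∧ (F ∨ ¬x1)
  step 5: ¬x0 ∧ ¬x1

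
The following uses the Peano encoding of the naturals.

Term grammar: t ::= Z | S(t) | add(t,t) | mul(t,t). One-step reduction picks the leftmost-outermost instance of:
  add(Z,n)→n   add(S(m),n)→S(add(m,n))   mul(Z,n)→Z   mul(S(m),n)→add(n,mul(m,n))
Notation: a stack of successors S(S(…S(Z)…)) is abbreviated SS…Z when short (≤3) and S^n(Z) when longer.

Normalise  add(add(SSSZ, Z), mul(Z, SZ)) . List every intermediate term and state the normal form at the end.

  start: add(add(SSSZ, Z), mul(Z, SZ))
  →1  add(S(add(SSZ, Z)), mul(Z, SZ))
  →2  S(add(add(SSZ, Z), mul(Z, SZ)))
  →3  S(add(S(add(SZ, Z)), mul(Z, SZ)))
  →4  S(S(add(add(SZ, Z), mul(Z, SZ))))
  →5  S(S(add(S(add(Z, Z)), mul(Z, SZ))))
  →6  S(S(S(add(add(Z, Z), mul(Z, SZ)))))
  →7  S(S(S(add(Z, mul(Z, SZ)))))
  →8  S(S(S(mul(Z, SZ))))
  →9  SSSZ

Answer: normal form = SSSZ  (in 9 steps)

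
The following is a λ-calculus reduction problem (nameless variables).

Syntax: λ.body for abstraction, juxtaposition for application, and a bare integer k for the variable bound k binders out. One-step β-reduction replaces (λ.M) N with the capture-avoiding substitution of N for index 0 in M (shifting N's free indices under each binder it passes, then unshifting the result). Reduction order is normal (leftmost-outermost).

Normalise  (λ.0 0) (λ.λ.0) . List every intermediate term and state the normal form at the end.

Answer: normal form = λ.0  (in 2 steps)

Derivation:
  start: (λ.0 0) (λ.λ.0)
  [1] (λ.λ.0) (λ.λ.0)
  [2] λ.0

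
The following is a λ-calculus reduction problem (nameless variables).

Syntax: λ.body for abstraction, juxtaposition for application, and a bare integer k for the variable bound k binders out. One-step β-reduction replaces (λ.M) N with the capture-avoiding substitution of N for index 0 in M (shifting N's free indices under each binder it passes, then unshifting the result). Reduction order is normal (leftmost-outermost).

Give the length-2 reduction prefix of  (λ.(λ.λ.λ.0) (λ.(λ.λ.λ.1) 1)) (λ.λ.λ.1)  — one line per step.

Answer: after 2 steps: λ.λ.0

Reduction:
  start: (λ.(λ.λ.λ.0) (λ.(λ.λ.λ.1) 1)) (λ.λ.λ.1)
  [1] (λ.λ.λ.0) (λ.(λ.λ.λ.1) (λ.λ.λ.1))
  [2] λ.λ.0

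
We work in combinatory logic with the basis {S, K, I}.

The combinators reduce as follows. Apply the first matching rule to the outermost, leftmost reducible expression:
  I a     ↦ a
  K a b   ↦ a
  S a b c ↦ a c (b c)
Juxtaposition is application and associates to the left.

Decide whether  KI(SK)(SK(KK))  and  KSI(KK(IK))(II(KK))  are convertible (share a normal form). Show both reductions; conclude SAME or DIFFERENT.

Answer: SAME — A ⇓ SK(KK), B ⇓ SK(KK)

Reduction:
Term A:
  start: KI(SK)(SK(KK))
  step 1: I(SK(KK))
  step 2: SK(KK)

Term B:
  start: KSI(KK(IK))(II(KK))
  step 1: S(KK(IK))(II(KK))
  step 2: SK(II(KK))
  step 3: SK(I(KK))
  step 4: SK(KK)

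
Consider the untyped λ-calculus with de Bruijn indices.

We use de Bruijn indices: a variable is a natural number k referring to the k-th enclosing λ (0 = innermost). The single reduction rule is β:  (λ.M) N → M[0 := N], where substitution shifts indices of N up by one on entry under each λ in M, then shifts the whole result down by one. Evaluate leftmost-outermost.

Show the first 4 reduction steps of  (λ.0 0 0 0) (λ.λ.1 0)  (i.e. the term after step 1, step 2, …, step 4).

  start: (λ.0 0 0 0) (λ.λ.1 0)
  →1  (λ.λ.1 0) (λ.λ.1 0) (λ.λ.1 0) (λ.λ.1 0)
  →2  (λ.(λ.λ.1 0) 0) (λ.λ.1 0) (λ.λ.1 0)
  →3  (λ.λ.1 0) (λ.λ.1 0) (λ.λ.1 0)
  →4  (λ.(λ.λ.1 0) 0) (λ.λ.1 0)

Answer: after 4 steps: (λ.(λ.λ.1 0) 0) (λ.λ.1 0)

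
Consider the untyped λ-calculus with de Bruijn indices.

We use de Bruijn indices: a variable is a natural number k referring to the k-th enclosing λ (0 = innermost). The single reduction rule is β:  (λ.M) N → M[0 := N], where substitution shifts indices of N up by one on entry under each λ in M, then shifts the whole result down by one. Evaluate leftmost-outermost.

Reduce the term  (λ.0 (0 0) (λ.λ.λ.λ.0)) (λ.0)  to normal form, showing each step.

Answer: normal form = λ.λ.λ.λ.0  (in 4 steps)

Derivation:
  start: (λ.0 (0 0) (λ.λ.λ.λ.0)) (λ.0)
  →1  (λ.0) ((λ.0) (λ.0)) (λ.λ.λ.λ.0)
  →2  (λ.0) (λ.0) (λ.λ.λ.λ.0)
  →3  (λ.0) (λ.λ.λ.λ.0)
  →4  λ.λ.λ.λ.0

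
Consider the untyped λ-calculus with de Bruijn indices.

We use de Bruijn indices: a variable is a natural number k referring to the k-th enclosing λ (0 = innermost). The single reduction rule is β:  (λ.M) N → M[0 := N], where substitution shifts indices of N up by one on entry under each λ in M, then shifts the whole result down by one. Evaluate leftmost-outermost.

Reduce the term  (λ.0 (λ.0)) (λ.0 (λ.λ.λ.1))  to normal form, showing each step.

Answer: normal form = λ.λ.λ.1  (in 3 steps)

Working:
  start: (λ.0 (λ.0)) (λ.0 (λ.λ.λ.1))
  step 1: (λ.0 (λ.λ.λ.1)) (λ.0)
  step 2: (λ.0) (λ.λ.λ.1)
  step 3: λ.λ.λ.1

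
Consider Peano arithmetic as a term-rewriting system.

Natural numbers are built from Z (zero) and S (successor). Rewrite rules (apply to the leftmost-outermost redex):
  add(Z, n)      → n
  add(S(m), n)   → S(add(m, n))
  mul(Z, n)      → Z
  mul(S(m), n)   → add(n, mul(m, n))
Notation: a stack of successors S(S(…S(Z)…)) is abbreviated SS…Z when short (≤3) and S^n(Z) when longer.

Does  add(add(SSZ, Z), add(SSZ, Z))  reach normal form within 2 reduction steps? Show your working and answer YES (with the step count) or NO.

  start: add(add(SSZ, Z), add(SSZ, Z))
  →1  add(S(add(SZ, Z)), add(SSZ, Z))
  →2  S(add(add(SZ, Z), add(SSZ, Z)))

Answer: NO — after 2 steps the term is S(add(add(SZ, Z), add(SSZ, Z))), not yet normal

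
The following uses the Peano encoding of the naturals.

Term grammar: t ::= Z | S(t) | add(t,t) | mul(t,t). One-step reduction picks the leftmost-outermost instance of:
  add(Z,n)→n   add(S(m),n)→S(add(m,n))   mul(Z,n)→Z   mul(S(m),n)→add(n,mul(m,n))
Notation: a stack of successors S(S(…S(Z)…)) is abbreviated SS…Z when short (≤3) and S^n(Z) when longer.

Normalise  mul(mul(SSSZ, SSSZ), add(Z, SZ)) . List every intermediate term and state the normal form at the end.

Answer: normal form = S^9(Z)  (in 53 steps)

Reduction:
  start: mul(mul(SSSZ, SSSZ), add(Z, SZ))
  [1] mul(add(SSSZ, mul(SSZ, SSSZ)), add(Z, SZ))
  [2] mul(S(add(SSZ, mul(SSZ, SSSZ))), add(Z, SZ))
  [3] add(add(Z, SZ), mul(add(SSZ, mul(SSZ, SSSZ)), add(Z, SZ)))
  [4] add(SZ, mul(add(SSZ, mul(SSZ, SSSZ)), add(Z, SZ)))
  [5] S(add(Z, mul(add(SSZ, mul(SSZ, SSSZ)), add(Z, SZ))))
  [6] S(mul(add(SSZ, mul(SSZ, SSSZ)), add(Z, SZ)))
  [7] S(mul(S(add(SZ, mul(SSZ, SSSZ))), add(Z, SZ)))
  [8] S(add(add(Z, SZ), mul(add(SZ, mul(SSZ, SSSZ)), add(Z, SZ))))
  [9] S(add(SZ, mul(add(SZ, mul(SSZ, SSSZ)), add(Z, SZ))))
  [10] S(S(add(Z, mul(add(SZ, mul(SSZ, SSSZ)), add(Z, SZ)))))
  [11] S(S(mul(add(SZ, mul(SSZ, SSSZ)), add(Z, SZ))))
  [12] S(S(mul(S(add(Z, mul(SSZ, SSSZ))), add(Z, SZ))))
  [13] S(S(add(add(Z, SZ), mul(add(Z, mul(SSZ, SSSZ)), add(Z, SZ)))))
  [14] S(S(add(SZ, mul(add(Z, mul(SSZ, SSSZ)), add(Z, SZ)))))
  [15] S(S(S(add(Z, mul(add(Z, mul(SSZ, SSSZ)), add(Z, SZ))))))
  [16] S(S(S(mul(add(Z, mul(SSZ, SSSZ)), add(Z, SZ)))))
  [17] S(S(S(mul(mul(SSZ, SSSZ), add(Z, SZ)))))
  [18] S(S(S(mul(add(SSSZ, mul(SZ, SSSZ)), add(Z, SZ)))))
  [19] S(S(S(mul(S(add(SSZ, mul(SZ, SSSZ))), add(Z, SZ)))))
  [20] S(S(S(add(add(Z, SZ), mul(add(SSZ, mul(SZ, SSSZ)), add(Z, SZ))))))
  [21] S(S(S(add(SZ, mul(add(SSZ, mul(SZ, SSSZ)), add(Z, SZ))))))
  [22] S(S(S(S(add(Z, mul(add(SSZ, mul(SZ, SSSZ)), add(Z, SZ)))))))
  [23] S(S(S(S(mul(add(SSZ, mul(SZ, SSSZ)), add(Z, SZ))))))
  [24] S(S(S(S(mul(S(add(SZ, mul(SZ, SSSZ))), add(Z, SZ))))))
  [25] S(S(S(S(add(add(Z, SZ), mul(add(SZ, mul(SZ, SSSZ)), add(Z, SZ)))))))
  [26] S(S(S(S(add(SZ, mul(add(SZ, mul(SZ, SSSZ)), add(Z, SZ)))))))
  [27] S(S(S(S(S(add(Z, mul(add(SZ, mul(SZ, SSSZ)), add(Z, SZ))))))))
  [28] S(S(S(S(S(mul(add(SZ, mul(SZ, SSSZ)), add(Z, SZ)))))))
  [29] S(S(S(S(S(mul(S(add(Z, mul(SZ, SSSZ))), add(Z, SZ)))))))
  [30] S(S(S(S(S(add(add(Z, SZ), mul(add(Z, mul(SZ, SSSZ)), add(Z, SZ))))))))
  [31] S(S(S(S(S(add(SZ, mul(add(Z, mul(SZ, SSSZ)), add(Z, SZ))))))))
  [32] S(S(S(S(S(S(add(Z, mul(add(Z, mul(SZ, SSSZ)), add(Z, SZ)))))))))
  [33] S(S(S(S(S(S(mul(add(Z, mul(SZ, SSSZ)), add(Z, SZ))))))))
  [34] S(S(S(S(S(S(mul(mul(SZ, SSSZ), add(Z, SZ))))))))
  [35] S(S(S(S(S(S(mul(add(SSSZ, mul(Z, SSSZ)), add(Z, SZ))))))))
  [36] S(S(S(S(S(S(mul(S(add(SSZ, mul(Z, SSSZ))), add(Z, SZ))))))))
  [37] S(S(S(S(S(S(add(add(Z, SZ), mul(add(SSZ, mul(Z, SSSZ)), add(Z, SZ)))))))))
  [38] S(S(S(S(S(S(add(SZ, mul(add(SSZ, mul(Z, SSSZ)), add(Z, SZ)))))))))
  [39] S(S(S(S(S(S(S(add(Z, mul(add(SSZ, mul(Z, SSSZ)), add(Z, SZ))))))))))
  [40] S(S(S(S(S(S(S(mul(add(SSZ, mul(Z, SSSZ)), add(Z, SZ)))))))))
  [41] S(S(S(S(S(S(S(mul(S(add(SZ, mul(Z, SSSZ))), add(Z, SZ)))))))))
  [42] S(S(S(S(S(S(S(add(add(Z, SZ), mul(add(SZ, mul(Z, SSSZ)), add(Z, SZ))))))))))
  [43] S(S(S(S(S(S(S(add(SZ, mul(add(SZ, mul(Z, SSSZ)), add(Z, SZ))))))))))
  [44] S(S(S(S(S(S(S(S(add(Z, mul(add(SZ, mul(Z, SSSZ)), add(Z, SZ)))))))))))
  [45] S(S(S(S(S(S(S(S(mul(add(SZ, mul(Z, SSSZ)), add(Z, SZ))))))))))
  [46] S(S(S(S(S(S(S(S(mul(S(add(Z, mul(Z, SSSZ))), add(Z, SZ))))))))))
  [47] S(S(S(S(S(S(S(S(add(add(Z, SZ), mul(add(Z, mul(Z, SSSZ)), add(Z, SZ)))))))))))
  [48] S(S(S(S(S(S(S(S(add(SZ, mul(add(Z, mul(Z, SSSZ)), add(Z, SZ)))))))))))
  [49] S(S(S(S(S(S(S(S(S(add(Z, mul(add(Z, mul(Z, SSSZ)), add(Z, SZ))))))))))))
  [50] S(S(S(S(S(S(S(S(S(mul(add(Z, mul(Z, SSSZ)), add(Z, SZ)))))))))))
  [51] S(S(S(S(S(S(S(S(S(mul(mul(Z, SSSZ), add(Z, SZ)))))))))))
  [52] S(S(S(S(S(S(S(S(S(mul(Z, add(Z, SZ)))))))))))
  [53] S^9(Z)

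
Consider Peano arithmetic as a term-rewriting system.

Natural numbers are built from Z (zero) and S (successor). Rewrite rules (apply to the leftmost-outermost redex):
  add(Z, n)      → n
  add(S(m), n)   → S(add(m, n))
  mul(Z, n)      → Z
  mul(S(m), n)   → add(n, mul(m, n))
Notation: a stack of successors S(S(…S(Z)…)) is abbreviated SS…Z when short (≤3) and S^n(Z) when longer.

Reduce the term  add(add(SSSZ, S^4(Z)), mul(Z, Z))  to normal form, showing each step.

Answer: normal form = S^7(Z)  (in 13 steps)

Derivation:
  start: add(add(SSSZ, S^4(Z)), mul(Z, Z))
  step 1: add(S(add(SSZ, S^4(Z))), mul(Z, Z))
  step 2: S(add(add(SSZ, S^4(Z)), mul(Z, Z)))
  step 3: S(add(S(add(SZ, S^4(Z))), mul(Z, Z)))
  step 4: S(S(add(add(SZ, S^4(Z)), mul(Z, Z))))
  step 5: S(S(add(S(add(Z, S^4(Z))), mul(Z, Z))))
  step 6: S(S(S(add(add(Z, S^4(Z)), mul(Z, Z)))))
  step 7: S(S(S(add(S^4(Z), mul(Z, Z)))))
  step 8: S(S(S(S(add(SSSZ, mul(Z, Z))))))
  step 9: S(S(S(S(S(add(SSZ, mul(Z, Z)))))))
  step 10: S(S(S(S(S(S(add(SZ, mul(Z, Z))))))))
  step 11: S(S(S(S(S(S(S(add(Z, mul(Z, Z)))))))))
  step 12: S(S(S(S(S(S(S(mul(Z, Z))))))))
  step 13: S^7(Z)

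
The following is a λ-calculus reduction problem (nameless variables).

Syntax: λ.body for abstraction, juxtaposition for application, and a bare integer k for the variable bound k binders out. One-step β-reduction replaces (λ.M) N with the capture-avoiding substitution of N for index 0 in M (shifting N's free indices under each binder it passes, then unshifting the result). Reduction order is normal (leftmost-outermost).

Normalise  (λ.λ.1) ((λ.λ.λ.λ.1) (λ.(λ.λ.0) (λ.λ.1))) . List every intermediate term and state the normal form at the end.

Answer: normal form = λ.λ.λ.λ.1  (in 2 steps)

Working:
  start: (λ.λ.1) ((λ.λ.λ.λ.1) (λ.(λ.λ.0) (λ.λ.1)))
  step 1: λ.(λ.λ.λ.λ.1) (λ.(λ.λ.0) (λ.λ.1))
  step 2: λ.λ.λ.λ.1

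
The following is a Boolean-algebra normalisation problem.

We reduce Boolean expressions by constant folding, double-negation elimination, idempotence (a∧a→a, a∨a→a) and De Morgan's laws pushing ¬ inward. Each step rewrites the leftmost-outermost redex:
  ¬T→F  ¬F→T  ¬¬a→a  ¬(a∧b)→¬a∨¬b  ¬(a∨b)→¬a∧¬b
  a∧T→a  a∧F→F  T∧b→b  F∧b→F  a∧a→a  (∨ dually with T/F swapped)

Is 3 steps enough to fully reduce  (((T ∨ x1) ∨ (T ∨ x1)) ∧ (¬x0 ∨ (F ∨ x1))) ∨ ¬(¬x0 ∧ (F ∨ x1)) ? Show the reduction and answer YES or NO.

Answer: NO — after 3 steps the term is (¬x0 ∨ (F ∨ x1)) ∨ ¬(¬x0 ∧ (F ∨ x1)), not yet normal

Working:
  start: (((T ∨ x1) ∨ (T ∨ x1)) ∧ (¬x0 ∨ (F ∨ x1))) ∨ ¬(¬x0 ∧ (F ∨ x1))
  step 1: ((T ∨ x1) ∧ (¬x0 ∨ (F ∨ x1))) ∨ ¬(¬x0 ∧ (F ∨ x1))
  step 2: (T ∧ (¬x0 ∨ (F ∨ x1))) ∨ ¬(¬x0 ∧ (F ∨ x1))
  step 3: (¬x0 ∨ (F ∨ x1)) ∨ ¬(¬x0 ∧ (F ∨ x1))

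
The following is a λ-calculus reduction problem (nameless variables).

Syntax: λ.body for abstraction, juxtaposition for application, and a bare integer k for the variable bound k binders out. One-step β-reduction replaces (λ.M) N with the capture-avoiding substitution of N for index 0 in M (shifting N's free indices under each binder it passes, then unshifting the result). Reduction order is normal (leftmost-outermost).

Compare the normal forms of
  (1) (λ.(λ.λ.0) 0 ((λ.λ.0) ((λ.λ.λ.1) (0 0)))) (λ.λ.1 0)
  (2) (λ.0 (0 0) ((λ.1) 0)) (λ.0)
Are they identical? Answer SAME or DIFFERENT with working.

Term A:
  start: (λ.(λ.λ.0) 0 ((λ.λ.0) ((λ.λ.λ.1) (0 0)))) (λ.λ.1 0)
  step 1: (λ.λ.0) (λ.λ.1 0) ((λ.λ.0) ((λ.λ.λ.1) ((λ.λ.1 0) (λ.λ.1 0))))
  step 2: (λ.0) ((λ.λ.0) ((λ.λ.λ.1) ((λ.λ.1 0) (λ.λ.1 0))))
  step 3: (λ.λ.0) ((λ.λ.λ.1) ((λ.λ.1 0) (λ.λ.1 0)))
  step 4: λ.0

Term B:
  start: (λ.0 (0 0) ((λ.1) 0)) (λ.0)
  step 1: (λ.0) ((λ.0) (λ.0)) ((λ.λ.0) (λ.0))
  step 2: (λ.0) (λ.0) ((λ.λ.0) (λ.0))
  step 3: (λ.0) ((λ.λ.0) (λ.0))
  step 4: (λ.λ.0) (λ.0)
  step 5: λ.0

Answer: SAME — A ⇓ λ.0, B ⇓ λ.0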